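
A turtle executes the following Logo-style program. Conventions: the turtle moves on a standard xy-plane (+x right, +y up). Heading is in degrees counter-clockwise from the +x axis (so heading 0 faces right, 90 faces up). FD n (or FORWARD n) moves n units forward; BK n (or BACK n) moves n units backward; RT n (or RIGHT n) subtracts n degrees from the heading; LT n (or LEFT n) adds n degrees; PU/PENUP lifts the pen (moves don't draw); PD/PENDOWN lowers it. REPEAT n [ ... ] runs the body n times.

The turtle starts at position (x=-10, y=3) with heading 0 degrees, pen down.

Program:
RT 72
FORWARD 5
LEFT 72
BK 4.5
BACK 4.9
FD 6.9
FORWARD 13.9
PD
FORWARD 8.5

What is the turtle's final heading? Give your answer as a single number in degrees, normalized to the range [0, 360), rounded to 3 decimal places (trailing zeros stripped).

Answer: 0

Derivation:
Executing turtle program step by step:
Start: pos=(-10,3), heading=0, pen down
RT 72: heading 0 -> 288
FD 5: (-10,3) -> (-8.455,-1.755) [heading=288, draw]
LT 72: heading 288 -> 0
BK 4.5: (-8.455,-1.755) -> (-12.955,-1.755) [heading=0, draw]
BK 4.9: (-12.955,-1.755) -> (-17.855,-1.755) [heading=0, draw]
FD 6.9: (-17.855,-1.755) -> (-10.955,-1.755) [heading=0, draw]
FD 13.9: (-10.955,-1.755) -> (2.945,-1.755) [heading=0, draw]
PD: pen down
FD 8.5: (2.945,-1.755) -> (11.445,-1.755) [heading=0, draw]
Final: pos=(11.445,-1.755), heading=0, 6 segment(s) drawn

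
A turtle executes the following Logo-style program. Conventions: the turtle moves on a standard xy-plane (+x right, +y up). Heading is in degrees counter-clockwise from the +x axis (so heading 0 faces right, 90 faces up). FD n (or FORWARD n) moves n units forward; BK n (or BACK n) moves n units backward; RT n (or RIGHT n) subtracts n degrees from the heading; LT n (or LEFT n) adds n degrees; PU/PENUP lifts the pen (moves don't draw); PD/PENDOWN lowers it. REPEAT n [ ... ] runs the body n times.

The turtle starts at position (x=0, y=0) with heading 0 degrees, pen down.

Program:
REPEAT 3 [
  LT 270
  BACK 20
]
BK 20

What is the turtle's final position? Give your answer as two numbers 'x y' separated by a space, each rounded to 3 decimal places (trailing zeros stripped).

Executing turtle program step by step:
Start: pos=(0,0), heading=0, pen down
REPEAT 3 [
  -- iteration 1/3 --
  LT 270: heading 0 -> 270
  BK 20: (0,0) -> (0,20) [heading=270, draw]
  -- iteration 2/3 --
  LT 270: heading 270 -> 180
  BK 20: (0,20) -> (20,20) [heading=180, draw]
  -- iteration 3/3 --
  LT 270: heading 180 -> 90
  BK 20: (20,20) -> (20,0) [heading=90, draw]
]
BK 20: (20,0) -> (20,-20) [heading=90, draw]
Final: pos=(20,-20), heading=90, 4 segment(s) drawn

Answer: 20 -20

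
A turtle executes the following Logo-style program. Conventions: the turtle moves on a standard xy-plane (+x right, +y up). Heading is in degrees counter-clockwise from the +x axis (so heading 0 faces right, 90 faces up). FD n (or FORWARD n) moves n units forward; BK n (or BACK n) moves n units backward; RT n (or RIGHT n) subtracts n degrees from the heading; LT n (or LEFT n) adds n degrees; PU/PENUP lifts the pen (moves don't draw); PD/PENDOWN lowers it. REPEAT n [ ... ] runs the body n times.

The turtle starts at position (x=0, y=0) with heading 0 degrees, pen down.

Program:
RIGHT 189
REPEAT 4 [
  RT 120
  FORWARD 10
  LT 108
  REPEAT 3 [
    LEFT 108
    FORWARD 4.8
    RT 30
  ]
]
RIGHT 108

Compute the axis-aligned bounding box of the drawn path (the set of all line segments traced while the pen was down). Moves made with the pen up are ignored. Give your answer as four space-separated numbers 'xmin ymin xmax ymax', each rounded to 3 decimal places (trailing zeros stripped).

Answer: 0 -7.059 15.112 7.771

Derivation:
Executing turtle program step by step:
Start: pos=(0,0), heading=0, pen down
RT 189: heading 0 -> 171
REPEAT 4 [
  -- iteration 1/4 --
  RT 120: heading 171 -> 51
  FD 10: (0,0) -> (6.293,7.771) [heading=51, draw]
  LT 108: heading 51 -> 159
  REPEAT 3 [
    -- iteration 1/3 --
    LT 108: heading 159 -> 267
    FD 4.8: (6.293,7.771) -> (6.042,2.978) [heading=267, draw]
    RT 30: heading 267 -> 237
    -- iteration 2/3 --
    LT 108: heading 237 -> 345
    FD 4.8: (6.042,2.978) -> (10.678,1.736) [heading=345, draw]
    RT 30: heading 345 -> 315
    -- iteration 3/3 --
    LT 108: heading 315 -> 63
    FD 4.8: (10.678,1.736) -> (12.858,6.013) [heading=63, draw]
    RT 30: heading 63 -> 33
  ]
  -- iteration 2/4 --
  RT 120: heading 33 -> 273
  FD 10: (12.858,6.013) -> (13.381,-3.974) [heading=273, draw]
  LT 108: heading 273 -> 21
  REPEAT 3 [
    -- iteration 1/3 --
    LT 108: heading 21 -> 129
    FD 4.8: (13.381,-3.974) -> (10.36,-0.243) [heading=129, draw]
    RT 30: heading 129 -> 99
    -- iteration 2/3 --
    LT 108: heading 99 -> 207
    FD 4.8: (10.36,-0.243) -> (6.083,-2.423) [heading=207, draw]
    RT 30: heading 207 -> 177
    -- iteration 3/3 --
    LT 108: heading 177 -> 285
    FD 4.8: (6.083,-2.423) -> (7.326,-7.059) [heading=285, draw]
    RT 30: heading 285 -> 255
  ]
  -- iteration 3/4 --
  RT 120: heading 255 -> 135
  FD 10: (7.326,-7.059) -> (0.255,0.012) [heading=135, draw]
  LT 108: heading 135 -> 243
  REPEAT 3 [
    -- iteration 1/3 --
    LT 108: heading 243 -> 351
    FD 4.8: (0.255,0.012) -> (4.996,-0.739) [heading=351, draw]
    RT 30: heading 351 -> 321
    -- iteration 2/3 --
    LT 108: heading 321 -> 69
    FD 4.8: (4.996,-0.739) -> (6.716,3.742) [heading=69, draw]
    RT 30: heading 69 -> 39
    -- iteration 3/3 --
    LT 108: heading 39 -> 147
    FD 4.8: (6.716,3.742) -> (2.69,6.357) [heading=147, draw]
    RT 30: heading 147 -> 117
  ]
  -- iteration 4/4 --
  RT 120: heading 117 -> 357
  FD 10: (2.69,6.357) -> (12.676,5.833) [heading=357, draw]
  LT 108: heading 357 -> 105
  REPEAT 3 [
    -- iteration 1/3 --
    LT 108: heading 105 -> 213
    FD 4.8: (12.676,5.833) -> (8.651,3.219) [heading=213, draw]
    RT 30: heading 213 -> 183
    -- iteration 2/3 --
    LT 108: heading 183 -> 291
    FD 4.8: (8.651,3.219) -> (10.371,-1.262) [heading=291, draw]
    RT 30: heading 291 -> 261
    -- iteration 3/3 --
    LT 108: heading 261 -> 9
    FD 4.8: (10.371,-1.262) -> (15.112,-0.511) [heading=9, draw]
    RT 30: heading 9 -> 339
  ]
]
RT 108: heading 339 -> 231
Final: pos=(15.112,-0.511), heading=231, 16 segment(s) drawn

Segment endpoints: x in {0, 0.255, 2.69, 4.996, 6.042, 6.083, 6.293, 6.716, 7.326, 8.651, 10.36, 10.371, 10.678, 12.676, 12.858, 13.381, 15.112}, y in {-7.059, -3.974, -2.423, -1.262, -0.739, -0.511, -0.243, 0, 0.012, 1.736, 2.978, 3.219, 3.742, 5.833, 6.013, 6.357, 7.771}
xmin=0, ymin=-7.059, xmax=15.112, ymax=7.771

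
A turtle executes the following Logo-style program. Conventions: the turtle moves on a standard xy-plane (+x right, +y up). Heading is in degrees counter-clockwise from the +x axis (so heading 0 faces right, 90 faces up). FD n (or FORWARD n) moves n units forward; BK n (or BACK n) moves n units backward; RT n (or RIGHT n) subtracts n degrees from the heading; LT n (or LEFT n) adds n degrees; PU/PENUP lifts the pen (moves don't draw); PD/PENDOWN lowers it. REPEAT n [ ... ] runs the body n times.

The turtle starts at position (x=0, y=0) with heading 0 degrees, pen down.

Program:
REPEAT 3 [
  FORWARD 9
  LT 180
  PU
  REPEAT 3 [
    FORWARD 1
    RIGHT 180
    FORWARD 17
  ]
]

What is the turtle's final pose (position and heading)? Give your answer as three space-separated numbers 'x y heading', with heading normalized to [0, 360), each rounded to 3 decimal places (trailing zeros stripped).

Executing turtle program step by step:
Start: pos=(0,0), heading=0, pen down
REPEAT 3 [
  -- iteration 1/3 --
  FD 9: (0,0) -> (9,0) [heading=0, draw]
  LT 180: heading 0 -> 180
  PU: pen up
  REPEAT 3 [
    -- iteration 1/3 --
    FD 1: (9,0) -> (8,0) [heading=180, move]
    RT 180: heading 180 -> 0
    FD 17: (8,0) -> (25,0) [heading=0, move]
    -- iteration 2/3 --
    FD 1: (25,0) -> (26,0) [heading=0, move]
    RT 180: heading 0 -> 180
    FD 17: (26,0) -> (9,0) [heading=180, move]
    -- iteration 3/3 --
    FD 1: (9,0) -> (8,0) [heading=180, move]
    RT 180: heading 180 -> 0
    FD 17: (8,0) -> (25,0) [heading=0, move]
  ]
  -- iteration 2/3 --
  FD 9: (25,0) -> (34,0) [heading=0, move]
  LT 180: heading 0 -> 180
  PU: pen up
  REPEAT 3 [
    -- iteration 1/3 --
    FD 1: (34,0) -> (33,0) [heading=180, move]
    RT 180: heading 180 -> 0
    FD 17: (33,0) -> (50,0) [heading=0, move]
    -- iteration 2/3 --
    FD 1: (50,0) -> (51,0) [heading=0, move]
    RT 180: heading 0 -> 180
    FD 17: (51,0) -> (34,0) [heading=180, move]
    -- iteration 3/3 --
    FD 1: (34,0) -> (33,0) [heading=180, move]
    RT 180: heading 180 -> 0
    FD 17: (33,0) -> (50,0) [heading=0, move]
  ]
  -- iteration 3/3 --
  FD 9: (50,0) -> (59,0) [heading=0, move]
  LT 180: heading 0 -> 180
  PU: pen up
  REPEAT 3 [
    -- iteration 1/3 --
    FD 1: (59,0) -> (58,0) [heading=180, move]
    RT 180: heading 180 -> 0
    FD 17: (58,0) -> (75,0) [heading=0, move]
    -- iteration 2/3 --
    FD 1: (75,0) -> (76,0) [heading=0, move]
    RT 180: heading 0 -> 180
    FD 17: (76,0) -> (59,0) [heading=180, move]
    -- iteration 3/3 --
    FD 1: (59,0) -> (58,0) [heading=180, move]
    RT 180: heading 180 -> 0
    FD 17: (58,0) -> (75,0) [heading=0, move]
  ]
]
Final: pos=(75,0), heading=0, 1 segment(s) drawn

Answer: 75 0 0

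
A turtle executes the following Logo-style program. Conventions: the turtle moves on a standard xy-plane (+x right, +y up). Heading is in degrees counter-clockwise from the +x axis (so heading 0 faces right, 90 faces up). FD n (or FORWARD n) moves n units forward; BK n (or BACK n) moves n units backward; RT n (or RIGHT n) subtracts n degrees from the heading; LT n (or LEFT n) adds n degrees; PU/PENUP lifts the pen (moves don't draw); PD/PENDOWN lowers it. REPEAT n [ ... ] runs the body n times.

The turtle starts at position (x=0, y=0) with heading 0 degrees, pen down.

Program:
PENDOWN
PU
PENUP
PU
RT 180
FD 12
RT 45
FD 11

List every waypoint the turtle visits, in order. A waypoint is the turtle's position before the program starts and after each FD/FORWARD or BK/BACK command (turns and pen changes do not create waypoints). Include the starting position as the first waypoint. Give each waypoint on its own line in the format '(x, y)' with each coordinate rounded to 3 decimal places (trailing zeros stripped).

Executing turtle program step by step:
Start: pos=(0,0), heading=0, pen down
PD: pen down
PU: pen up
PU: pen up
PU: pen up
RT 180: heading 0 -> 180
FD 12: (0,0) -> (-12,0) [heading=180, move]
RT 45: heading 180 -> 135
FD 11: (-12,0) -> (-19.778,7.778) [heading=135, move]
Final: pos=(-19.778,7.778), heading=135, 0 segment(s) drawn
Waypoints (3 total):
(0, 0)
(-12, 0)
(-19.778, 7.778)

Answer: (0, 0)
(-12, 0)
(-19.778, 7.778)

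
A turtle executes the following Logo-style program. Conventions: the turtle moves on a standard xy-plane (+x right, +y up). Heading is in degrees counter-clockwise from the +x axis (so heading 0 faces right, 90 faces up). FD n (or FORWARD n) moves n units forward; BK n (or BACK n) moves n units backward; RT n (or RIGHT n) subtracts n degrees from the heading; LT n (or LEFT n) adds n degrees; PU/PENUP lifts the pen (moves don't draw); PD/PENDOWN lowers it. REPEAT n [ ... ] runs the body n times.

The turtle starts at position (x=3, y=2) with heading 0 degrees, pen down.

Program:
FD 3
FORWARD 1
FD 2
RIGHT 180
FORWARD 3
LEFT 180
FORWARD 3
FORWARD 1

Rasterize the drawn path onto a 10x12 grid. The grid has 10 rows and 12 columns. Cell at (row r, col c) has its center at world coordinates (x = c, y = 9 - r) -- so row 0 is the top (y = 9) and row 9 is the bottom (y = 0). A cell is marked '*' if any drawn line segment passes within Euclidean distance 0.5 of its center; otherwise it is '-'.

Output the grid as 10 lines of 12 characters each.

Answer: ------------
------------
------------
------------
------------
------------
------------
---********-
------------
------------

Derivation:
Segment 0: (3,2) -> (6,2)
Segment 1: (6,2) -> (7,2)
Segment 2: (7,2) -> (9,2)
Segment 3: (9,2) -> (6,2)
Segment 4: (6,2) -> (9,2)
Segment 5: (9,2) -> (10,2)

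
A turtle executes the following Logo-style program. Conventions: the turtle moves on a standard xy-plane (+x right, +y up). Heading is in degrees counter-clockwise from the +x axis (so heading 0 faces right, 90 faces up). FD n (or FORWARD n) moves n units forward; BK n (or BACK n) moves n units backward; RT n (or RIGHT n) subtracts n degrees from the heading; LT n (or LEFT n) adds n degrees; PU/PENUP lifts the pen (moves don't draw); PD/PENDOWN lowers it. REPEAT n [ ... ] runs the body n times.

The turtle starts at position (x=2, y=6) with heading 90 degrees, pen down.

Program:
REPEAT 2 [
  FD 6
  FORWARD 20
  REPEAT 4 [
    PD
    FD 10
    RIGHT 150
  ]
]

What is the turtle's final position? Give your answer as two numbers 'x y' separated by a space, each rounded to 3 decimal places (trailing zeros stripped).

Answer: -22.837 27.66

Derivation:
Executing turtle program step by step:
Start: pos=(2,6), heading=90, pen down
REPEAT 2 [
  -- iteration 1/2 --
  FD 6: (2,6) -> (2,12) [heading=90, draw]
  FD 20: (2,12) -> (2,32) [heading=90, draw]
  REPEAT 4 [
    -- iteration 1/4 --
    PD: pen down
    FD 10: (2,32) -> (2,42) [heading=90, draw]
    RT 150: heading 90 -> 300
    -- iteration 2/4 --
    PD: pen down
    FD 10: (2,42) -> (7,33.34) [heading=300, draw]
    RT 150: heading 300 -> 150
    -- iteration 3/4 --
    PD: pen down
    FD 10: (7,33.34) -> (-1.66,38.34) [heading=150, draw]
    RT 150: heading 150 -> 0
    -- iteration 4/4 --
    PD: pen down
    FD 10: (-1.66,38.34) -> (8.34,38.34) [heading=0, draw]
    RT 150: heading 0 -> 210
  ]
  -- iteration 2/2 --
  FD 6: (8.34,38.34) -> (3.144,35.34) [heading=210, draw]
  FD 20: (3.144,35.34) -> (-14.177,25.34) [heading=210, draw]
  REPEAT 4 [
    -- iteration 1/4 --
    PD: pen down
    FD 10: (-14.177,25.34) -> (-22.837,20.34) [heading=210, draw]
    RT 150: heading 210 -> 60
    -- iteration 2/4 --
    PD: pen down
    FD 10: (-22.837,20.34) -> (-17.837,29) [heading=60, draw]
    RT 150: heading 60 -> 270
    -- iteration 3/4 --
    PD: pen down
    FD 10: (-17.837,29) -> (-17.837,19) [heading=270, draw]
    RT 150: heading 270 -> 120
    -- iteration 4/4 --
    PD: pen down
    FD 10: (-17.837,19) -> (-22.837,27.66) [heading=120, draw]
    RT 150: heading 120 -> 330
  ]
]
Final: pos=(-22.837,27.66), heading=330, 12 segment(s) drawn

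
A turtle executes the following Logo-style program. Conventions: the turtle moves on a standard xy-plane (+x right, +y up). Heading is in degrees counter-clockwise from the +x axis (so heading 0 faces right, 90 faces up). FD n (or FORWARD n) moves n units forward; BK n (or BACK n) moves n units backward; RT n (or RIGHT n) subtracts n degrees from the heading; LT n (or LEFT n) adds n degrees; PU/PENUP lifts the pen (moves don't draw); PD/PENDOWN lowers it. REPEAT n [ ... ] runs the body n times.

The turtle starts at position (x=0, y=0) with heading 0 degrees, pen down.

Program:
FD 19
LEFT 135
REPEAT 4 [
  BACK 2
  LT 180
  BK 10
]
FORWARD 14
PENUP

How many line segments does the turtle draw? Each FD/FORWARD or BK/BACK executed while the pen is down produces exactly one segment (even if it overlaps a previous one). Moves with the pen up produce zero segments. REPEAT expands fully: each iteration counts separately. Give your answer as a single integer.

Executing turtle program step by step:
Start: pos=(0,0), heading=0, pen down
FD 19: (0,0) -> (19,0) [heading=0, draw]
LT 135: heading 0 -> 135
REPEAT 4 [
  -- iteration 1/4 --
  BK 2: (19,0) -> (20.414,-1.414) [heading=135, draw]
  LT 180: heading 135 -> 315
  BK 10: (20.414,-1.414) -> (13.343,5.657) [heading=315, draw]
  -- iteration 2/4 --
  BK 2: (13.343,5.657) -> (11.929,7.071) [heading=315, draw]
  LT 180: heading 315 -> 135
  BK 10: (11.929,7.071) -> (19,0) [heading=135, draw]
  -- iteration 3/4 --
  BK 2: (19,0) -> (20.414,-1.414) [heading=135, draw]
  LT 180: heading 135 -> 315
  BK 10: (20.414,-1.414) -> (13.343,5.657) [heading=315, draw]
  -- iteration 4/4 --
  BK 2: (13.343,5.657) -> (11.929,7.071) [heading=315, draw]
  LT 180: heading 315 -> 135
  BK 10: (11.929,7.071) -> (19,0) [heading=135, draw]
]
FD 14: (19,0) -> (9.101,9.899) [heading=135, draw]
PU: pen up
Final: pos=(9.101,9.899), heading=135, 10 segment(s) drawn
Segments drawn: 10

Answer: 10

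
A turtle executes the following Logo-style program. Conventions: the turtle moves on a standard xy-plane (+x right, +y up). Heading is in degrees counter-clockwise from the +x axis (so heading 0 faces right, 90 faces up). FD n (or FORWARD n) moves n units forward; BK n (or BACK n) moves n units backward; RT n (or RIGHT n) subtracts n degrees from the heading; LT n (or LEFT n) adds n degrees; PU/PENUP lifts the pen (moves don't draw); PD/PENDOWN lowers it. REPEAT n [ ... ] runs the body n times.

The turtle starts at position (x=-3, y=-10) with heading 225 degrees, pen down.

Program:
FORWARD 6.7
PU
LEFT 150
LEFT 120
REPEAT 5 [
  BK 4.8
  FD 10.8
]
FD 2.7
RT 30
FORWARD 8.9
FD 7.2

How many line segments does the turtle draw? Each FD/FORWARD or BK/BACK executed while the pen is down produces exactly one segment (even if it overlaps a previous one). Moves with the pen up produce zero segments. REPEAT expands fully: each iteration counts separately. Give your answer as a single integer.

Executing turtle program step by step:
Start: pos=(-3,-10), heading=225, pen down
FD 6.7: (-3,-10) -> (-7.738,-14.738) [heading=225, draw]
PU: pen up
LT 150: heading 225 -> 15
LT 120: heading 15 -> 135
REPEAT 5 [
  -- iteration 1/5 --
  BK 4.8: (-7.738,-14.738) -> (-4.344,-18.132) [heading=135, move]
  FD 10.8: (-4.344,-18.132) -> (-11.98,-10.495) [heading=135, move]
  -- iteration 2/5 --
  BK 4.8: (-11.98,-10.495) -> (-8.586,-13.889) [heading=135, move]
  FD 10.8: (-8.586,-13.889) -> (-16.223,-6.252) [heading=135, move]
  -- iteration 3/5 --
  BK 4.8: (-16.223,-6.252) -> (-12.829,-9.646) [heading=135, move]
  FD 10.8: (-12.829,-9.646) -> (-20.466,-2.01) [heading=135, move]
  -- iteration 4/5 --
  BK 4.8: (-20.466,-2.01) -> (-17.071,-5.404) [heading=135, move]
  FD 10.8: (-17.071,-5.404) -> (-24.708,2.233) [heading=135, move]
  -- iteration 5/5 --
  BK 4.8: (-24.708,2.233) -> (-21.314,-1.161) [heading=135, move]
  FD 10.8: (-21.314,-1.161) -> (-28.951,6.476) [heading=135, move]
]
FD 2.7: (-28.951,6.476) -> (-30.86,8.385) [heading=135, move]
RT 30: heading 135 -> 105
FD 8.9: (-30.86,8.385) -> (-33.163,16.982) [heading=105, move]
FD 7.2: (-33.163,16.982) -> (-35.027,23.936) [heading=105, move]
Final: pos=(-35.027,23.936), heading=105, 1 segment(s) drawn
Segments drawn: 1

Answer: 1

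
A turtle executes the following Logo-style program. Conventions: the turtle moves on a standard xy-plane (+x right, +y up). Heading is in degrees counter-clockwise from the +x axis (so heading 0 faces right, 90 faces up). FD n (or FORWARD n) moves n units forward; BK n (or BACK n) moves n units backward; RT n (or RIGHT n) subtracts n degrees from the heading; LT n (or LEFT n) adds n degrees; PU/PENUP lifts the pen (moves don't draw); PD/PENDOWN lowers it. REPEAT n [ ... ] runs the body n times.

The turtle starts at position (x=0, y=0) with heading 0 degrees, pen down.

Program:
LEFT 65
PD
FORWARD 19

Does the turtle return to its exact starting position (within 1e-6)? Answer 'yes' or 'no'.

Answer: no

Derivation:
Executing turtle program step by step:
Start: pos=(0,0), heading=0, pen down
LT 65: heading 0 -> 65
PD: pen down
FD 19: (0,0) -> (8.03,17.22) [heading=65, draw]
Final: pos=(8.03,17.22), heading=65, 1 segment(s) drawn

Start position: (0, 0)
Final position: (8.03, 17.22)
Distance = 19; >= 1e-6 -> NOT closed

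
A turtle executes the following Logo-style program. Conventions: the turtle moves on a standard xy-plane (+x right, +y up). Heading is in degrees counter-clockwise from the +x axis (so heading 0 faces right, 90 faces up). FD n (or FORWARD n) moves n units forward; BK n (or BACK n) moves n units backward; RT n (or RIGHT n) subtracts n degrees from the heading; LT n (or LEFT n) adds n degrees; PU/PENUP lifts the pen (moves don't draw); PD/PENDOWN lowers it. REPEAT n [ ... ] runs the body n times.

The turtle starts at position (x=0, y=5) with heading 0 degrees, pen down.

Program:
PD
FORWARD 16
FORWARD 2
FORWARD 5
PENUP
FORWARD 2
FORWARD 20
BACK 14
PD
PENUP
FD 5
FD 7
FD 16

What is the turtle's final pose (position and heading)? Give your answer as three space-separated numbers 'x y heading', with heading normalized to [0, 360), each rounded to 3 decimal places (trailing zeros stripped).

Answer: 59 5 0

Derivation:
Executing turtle program step by step:
Start: pos=(0,5), heading=0, pen down
PD: pen down
FD 16: (0,5) -> (16,5) [heading=0, draw]
FD 2: (16,5) -> (18,5) [heading=0, draw]
FD 5: (18,5) -> (23,5) [heading=0, draw]
PU: pen up
FD 2: (23,5) -> (25,5) [heading=0, move]
FD 20: (25,5) -> (45,5) [heading=0, move]
BK 14: (45,5) -> (31,5) [heading=0, move]
PD: pen down
PU: pen up
FD 5: (31,5) -> (36,5) [heading=0, move]
FD 7: (36,5) -> (43,5) [heading=0, move]
FD 16: (43,5) -> (59,5) [heading=0, move]
Final: pos=(59,5), heading=0, 3 segment(s) drawn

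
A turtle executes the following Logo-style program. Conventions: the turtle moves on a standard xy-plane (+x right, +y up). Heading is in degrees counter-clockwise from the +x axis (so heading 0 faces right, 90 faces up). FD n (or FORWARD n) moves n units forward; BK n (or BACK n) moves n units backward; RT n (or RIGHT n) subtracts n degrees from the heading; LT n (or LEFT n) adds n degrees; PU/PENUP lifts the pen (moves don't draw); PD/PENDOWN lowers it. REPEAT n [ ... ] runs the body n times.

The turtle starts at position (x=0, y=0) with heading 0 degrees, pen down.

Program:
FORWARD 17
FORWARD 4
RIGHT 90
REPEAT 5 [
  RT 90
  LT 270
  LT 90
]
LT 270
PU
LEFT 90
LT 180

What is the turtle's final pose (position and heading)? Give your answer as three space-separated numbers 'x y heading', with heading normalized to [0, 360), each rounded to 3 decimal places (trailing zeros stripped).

Answer: 21 0 0

Derivation:
Executing turtle program step by step:
Start: pos=(0,0), heading=0, pen down
FD 17: (0,0) -> (17,0) [heading=0, draw]
FD 4: (17,0) -> (21,0) [heading=0, draw]
RT 90: heading 0 -> 270
REPEAT 5 [
  -- iteration 1/5 --
  RT 90: heading 270 -> 180
  LT 270: heading 180 -> 90
  LT 90: heading 90 -> 180
  -- iteration 2/5 --
  RT 90: heading 180 -> 90
  LT 270: heading 90 -> 0
  LT 90: heading 0 -> 90
  -- iteration 3/5 --
  RT 90: heading 90 -> 0
  LT 270: heading 0 -> 270
  LT 90: heading 270 -> 0
  -- iteration 4/5 --
  RT 90: heading 0 -> 270
  LT 270: heading 270 -> 180
  LT 90: heading 180 -> 270
  -- iteration 5/5 --
  RT 90: heading 270 -> 180
  LT 270: heading 180 -> 90
  LT 90: heading 90 -> 180
]
LT 270: heading 180 -> 90
PU: pen up
LT 90: heading 90 -> 180
LT 180: heading 180 -> 0
Final: pos=(21,0), heading=0, 2 segment(s) drawn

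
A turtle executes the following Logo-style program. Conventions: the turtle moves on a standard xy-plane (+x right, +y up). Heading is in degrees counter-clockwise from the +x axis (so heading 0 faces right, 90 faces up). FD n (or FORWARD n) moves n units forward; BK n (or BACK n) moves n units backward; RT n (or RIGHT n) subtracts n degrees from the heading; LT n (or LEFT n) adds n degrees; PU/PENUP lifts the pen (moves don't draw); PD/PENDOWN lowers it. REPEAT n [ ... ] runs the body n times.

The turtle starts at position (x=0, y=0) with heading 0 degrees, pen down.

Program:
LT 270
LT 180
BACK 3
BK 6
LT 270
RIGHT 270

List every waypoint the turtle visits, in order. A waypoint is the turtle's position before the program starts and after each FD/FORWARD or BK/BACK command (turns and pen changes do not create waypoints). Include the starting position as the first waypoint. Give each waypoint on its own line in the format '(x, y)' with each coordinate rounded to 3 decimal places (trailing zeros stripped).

Executing turtle program step by step:
Start: pos=(0,0), heading=0, pen down
LT 270: heading 0 -> 270
LT 180: heading 270 -> 90
BK 3: (0,0) -> (0,-3) [heading=90, draw]
BK 6: (0,-3) -> (0,-9) [heading=90, draw]
LT 270: heading 90 -> 0
RT 270: heading 0 -> 90
Final: pos=(0,-9), heading=90, 2 segment(s) drawn
Waypoints (3 total):
(0, 0)
(0, -3)
(0, -9)

Answer: (0, 0)
(0, -3)
(0, -9)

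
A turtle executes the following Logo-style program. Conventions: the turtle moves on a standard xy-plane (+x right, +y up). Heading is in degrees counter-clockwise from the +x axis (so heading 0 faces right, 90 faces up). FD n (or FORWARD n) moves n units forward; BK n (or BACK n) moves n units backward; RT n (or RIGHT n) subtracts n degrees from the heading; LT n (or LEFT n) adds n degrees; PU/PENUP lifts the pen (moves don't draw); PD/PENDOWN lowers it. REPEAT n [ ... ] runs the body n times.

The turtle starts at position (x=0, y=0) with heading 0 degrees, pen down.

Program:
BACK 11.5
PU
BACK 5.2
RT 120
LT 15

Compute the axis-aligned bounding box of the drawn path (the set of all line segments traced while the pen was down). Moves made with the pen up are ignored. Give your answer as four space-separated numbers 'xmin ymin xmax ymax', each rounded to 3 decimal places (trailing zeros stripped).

Executing turtle program step by step:
Start: pos=(0,0), heading=0, pen down
BK 11.5: (0,0) -> (-11.5,0) [heading=0, draw]
PU: pen up
BK 5.2: (-11.5,0) -> (-16.7,0) [heading=0, move]
RT 120: heading 0 -> 240
LT 15: heading 240 -> 255
Final: pos=(-16.7,0), heading=255, 1 segment(s) drawn

Segment endpoints: x in {-11.5, 0}, y in {0}
xmin=-11.5, ymin=0, xmax=0, ymax=0

Answer: -11.5 0 0 0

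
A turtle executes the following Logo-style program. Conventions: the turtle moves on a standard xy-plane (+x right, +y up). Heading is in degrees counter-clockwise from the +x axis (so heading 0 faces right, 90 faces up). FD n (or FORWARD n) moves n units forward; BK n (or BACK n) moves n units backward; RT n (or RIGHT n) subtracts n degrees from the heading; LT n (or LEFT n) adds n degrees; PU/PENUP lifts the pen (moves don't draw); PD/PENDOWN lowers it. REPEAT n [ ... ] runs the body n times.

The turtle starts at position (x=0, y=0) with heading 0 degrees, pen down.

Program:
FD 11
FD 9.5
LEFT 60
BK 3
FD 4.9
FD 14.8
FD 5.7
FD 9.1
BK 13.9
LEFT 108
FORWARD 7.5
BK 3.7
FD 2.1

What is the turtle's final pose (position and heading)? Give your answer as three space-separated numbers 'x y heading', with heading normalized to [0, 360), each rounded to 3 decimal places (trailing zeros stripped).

Executing turtle program step by step:
Start: pos=(0,0), heading=0, pen down
FD 11: (0,0) -> (11,0) [heading=0, draw]
FD 9.5: (11,0) -> (20.5,0) [heading=0, draw]
LT 60: heading 0 -> 60
BK 3: (20.5,0) -> (19,-2.598) [heading=60, draw]
FD 4.9: (19,-2.598) -> (21.45,1.645) [heading=60, draw]
FD 14.8: (21.45,1.645) -> (28.85,14.463) [heading=60, draw]
FD 5.7: (28.85,14.463) -> (31.7,19.399) [heading=60, draw]
FD 9.1: (31.7,19.399) -> (36.25,27.28) [heading=60, draw]
BK 13.9: (36.25,27.28) -> (29.3,15.242) [heading=60, draw]
LT 108: heading 60 -> 168
FD 7.5: (29.3,15.242) -> (21.964,16.801) [heading=168, draw]
BK 3.7: (21.964,16.801) -> (25.583,16.032) [heading=168, draw]
FD 2.1: (25.583,16.032) -> (23.529,16.469) [heading=168, draw]
Final: pos=(23.529,16.469), heading=168, 11 segment(s) drawn

Answer: 23.529 16.469 168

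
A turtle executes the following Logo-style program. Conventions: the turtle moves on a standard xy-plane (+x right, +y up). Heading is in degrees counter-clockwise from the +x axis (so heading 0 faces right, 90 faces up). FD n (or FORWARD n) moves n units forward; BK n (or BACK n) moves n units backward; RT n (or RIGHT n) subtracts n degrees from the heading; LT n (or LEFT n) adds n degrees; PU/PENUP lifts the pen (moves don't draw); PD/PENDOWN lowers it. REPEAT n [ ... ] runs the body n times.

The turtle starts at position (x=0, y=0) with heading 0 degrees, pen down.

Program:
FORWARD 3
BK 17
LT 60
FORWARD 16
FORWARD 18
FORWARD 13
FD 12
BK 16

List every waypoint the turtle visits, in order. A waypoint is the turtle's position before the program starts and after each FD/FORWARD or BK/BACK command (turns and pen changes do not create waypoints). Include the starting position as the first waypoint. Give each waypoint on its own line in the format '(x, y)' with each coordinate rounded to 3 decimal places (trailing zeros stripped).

Answer: (0, 0)
(3, 0)
(-14, 0)
(-6, 13.856)
(3, 29.445)
(9.5, 40.703)
(15.5, 51.095)
(7.5, 37.239)

Derivation:
Executing turtle program step by step:
Start: pos=(0,0), heading=0, pen down
FD 3: (0,0) -> (3,0) [heading=0, draw]
BK 17: (3,0) -> (-14,0) [heading=0, draw]
LT 60: heading 0 -> 60
FD 16: (-14,0) -> (-6,13.856) [heading=60, draw]
FD 18: (-6,13.856) -> (3,29.445) [heading=60, draw]
FD 13: (3,29.445) -> (9.5,40.703) [heading=60, draw]
FD 12: (9.5,40.703) -> (15.5,51.095) [heading=60, draw]
BK 16: (15.5,51.095) -> (7.5,37.239) [heading=60, draw]
Final: pos=(7.5,37.239), heading=60, 7 segment(s) drawn
Waypoints (8 total):
(0, 0)
(3, 0)
(-14, 0)
(-6, 13.856)
(3, 29.445)
(9.5, 40.703)
(15.5, 51.095)
(7.5, 37.239)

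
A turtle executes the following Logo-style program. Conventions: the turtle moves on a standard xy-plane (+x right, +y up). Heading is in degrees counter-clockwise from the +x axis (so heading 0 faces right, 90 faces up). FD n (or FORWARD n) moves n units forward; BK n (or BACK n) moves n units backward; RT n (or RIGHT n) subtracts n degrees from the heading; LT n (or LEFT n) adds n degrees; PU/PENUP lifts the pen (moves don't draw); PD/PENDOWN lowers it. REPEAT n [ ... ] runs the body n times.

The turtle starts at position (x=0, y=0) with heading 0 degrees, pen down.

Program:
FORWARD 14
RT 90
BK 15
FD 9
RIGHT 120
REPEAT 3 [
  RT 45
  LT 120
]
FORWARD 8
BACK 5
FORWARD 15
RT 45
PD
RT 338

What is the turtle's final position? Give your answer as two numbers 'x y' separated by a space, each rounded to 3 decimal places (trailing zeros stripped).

Answer: 31.387 10.659

Derivation:
Executing turtle program step by step:
Start: pos=(0,0), heading=0, pen down
FD 14: (0,0) -> (14,0) [heading=0, draw]
RT 90: heading 0 -> 270
BK 15: (14,0) -> (14,15) [heading=270, draw]
FD 9: (14,15) -> (14,6) [heading=270, draw]
RT 120: heading 270 -> 150
REPEAT 3 [
  -- iteration 1/3 --
  RT 45: heading 150 -> 105
  LT 120: heading 105 -> 225
  -- iteration 2/3 --
  RT 45: heading 225 -> 180
  LT 120: heading 180 -> 300
  -- iteration 3/3 --
  RT 45: heading 300 -> 255
  LT 120: heading 255 -> 15
]
FD 8: (14,6) -> (21.727,8.071) [heading=15, draw]
BK 5: (21.727,8.071) -> (16.898,6.776) [heading=15, draw]
FD 15: (16.898,6.776) -> (31.387,10.659) [heading=15, draw]
RT 45: heading 15 -> 330
PD: pen down
RT 338: heading 330 -> 352
Final: pos=(31.387,10.659), heading=352, 6 segment(s) drawn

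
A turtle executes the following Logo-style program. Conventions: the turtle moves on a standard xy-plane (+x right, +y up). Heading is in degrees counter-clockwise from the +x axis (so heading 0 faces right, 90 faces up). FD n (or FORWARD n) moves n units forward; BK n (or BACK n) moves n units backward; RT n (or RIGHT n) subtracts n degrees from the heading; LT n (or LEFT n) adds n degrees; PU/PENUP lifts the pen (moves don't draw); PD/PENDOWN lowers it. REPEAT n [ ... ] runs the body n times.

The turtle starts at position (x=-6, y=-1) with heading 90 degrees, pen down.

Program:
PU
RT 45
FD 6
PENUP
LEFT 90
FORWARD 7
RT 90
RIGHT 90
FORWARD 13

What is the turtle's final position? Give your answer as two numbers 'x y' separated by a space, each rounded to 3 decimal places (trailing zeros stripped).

Executing turtle program step by step:
Start: pos=(-6,-1), heading=90, pen down
PU: pen up
RT 45: heading 90 -> 45
FD 6: (-6,-1) -> (-1.757,3.243) [heading=45, move]
PU: pen up
LT 90: heading 45 -> 135
FD 7: (-1.757,3.243) -> (-6.707,8.192) [heading=135, move]
RT 90: heading 135 -> 45
RT 90: heading 45 -> 315
FD 13: (-6.707,8.192) -> (2.485,-1) [heading=315, move]
Final: pos=(2.485,-1), heading=315, 0 segment(s) drawn

Answer: 2.485 -1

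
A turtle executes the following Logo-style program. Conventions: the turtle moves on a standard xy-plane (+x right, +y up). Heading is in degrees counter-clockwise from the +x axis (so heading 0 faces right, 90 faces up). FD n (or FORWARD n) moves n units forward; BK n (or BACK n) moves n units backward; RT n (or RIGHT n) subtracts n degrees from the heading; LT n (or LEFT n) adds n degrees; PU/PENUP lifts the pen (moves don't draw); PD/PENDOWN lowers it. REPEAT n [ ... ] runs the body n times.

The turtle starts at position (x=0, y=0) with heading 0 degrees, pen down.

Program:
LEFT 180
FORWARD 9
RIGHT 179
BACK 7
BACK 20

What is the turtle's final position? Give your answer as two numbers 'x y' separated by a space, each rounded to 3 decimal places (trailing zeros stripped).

Executing turtle program step by step:
Start: pos=(0,0), heading=0, pen down
LT 180: heading 0 -> 180
FD 9: (0,0) -> (-9,0) [heading=180, draw]
RT 179: heading 180 -> 1
BK 7: (-9,0) -> (-15.999,-0.122) [heading=1, draw]
BK 20: (-15.999,-0.122) -> (-35.996,-0.471) [heading=1, draw]
Final: pos=(-35.996,-0.471), heading=1, 3 segment(s) drawn

Answer: -35.996 -0.471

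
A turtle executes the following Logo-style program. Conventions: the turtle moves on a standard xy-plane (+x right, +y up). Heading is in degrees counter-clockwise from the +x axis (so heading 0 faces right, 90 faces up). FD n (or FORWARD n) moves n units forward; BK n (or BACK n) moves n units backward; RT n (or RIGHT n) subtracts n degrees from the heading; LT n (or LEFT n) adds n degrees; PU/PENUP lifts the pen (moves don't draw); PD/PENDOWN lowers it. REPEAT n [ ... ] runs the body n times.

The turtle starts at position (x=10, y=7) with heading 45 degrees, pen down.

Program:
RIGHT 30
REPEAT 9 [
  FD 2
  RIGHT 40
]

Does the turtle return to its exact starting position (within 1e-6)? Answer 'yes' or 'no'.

Answer: yes

Derivation:
Executing turtle program step by step:
Start: pos=(10,7), heading=45, pen down
RT 30: heading 45 -> 15
REPEAT 9 [
  -- iteration 1/9 --
  FD 2: (10,7) -> (11.932,7.518) [heading=15, draw]
  RT 40: heading 15 -> 335
  -- iteration 2/9 --
  FD 2: (11.932,7.518) -> (13.744,6.672) [heading=335, draw]
  RT 40: heading 335 -> 295
  -- iteration 3/9 --
  FD 2: (13.744,6.672) -> (14.59,4.86) [heading=295, draw]
  RT 40: heading 295 -> 255
  -- iteration 4/9 --
  FD 2: (14.59,4.86) -> (14.072,2.928) [heading=255, draw]
  RT 40: heading 255 -> 215
  -- iteration 5/9 --
  FD 2: (14.072,2.928) -> (12.434,1.781) [heading=215, draw]
  RT 40: heading 215 -> 175
  -- iteration 6/9 --
  FD 2: (12.434,1.781) -> (10.441,1.955) [heading=175, draw]
  RT 40: heading 175 -> 135
  -- iteration 7/9 --
  FD 2: (10.441,1.955) -> (9.027,3.369) [heading=135, draw]
  RT 40: heading 135 -> 95
  -- iteration 8/9 --
  FD 2: (9.027,3.369) -> (8.853,5.362) [heading=95, draw]
  RT 40: heading 95 -> 55
  -- iteration 9/9 --
  FD 2: (8.853,5.362) -> (10,7) [heading=55, draw]
  RT 40: heading 55 -> 15
]
Final: pos=(10,7), heading=15, 9 segment(s) drawn

Start position: (10, 7)
Final position: (10, 7)
Distance = 0; < 1e-6 -> CLOSED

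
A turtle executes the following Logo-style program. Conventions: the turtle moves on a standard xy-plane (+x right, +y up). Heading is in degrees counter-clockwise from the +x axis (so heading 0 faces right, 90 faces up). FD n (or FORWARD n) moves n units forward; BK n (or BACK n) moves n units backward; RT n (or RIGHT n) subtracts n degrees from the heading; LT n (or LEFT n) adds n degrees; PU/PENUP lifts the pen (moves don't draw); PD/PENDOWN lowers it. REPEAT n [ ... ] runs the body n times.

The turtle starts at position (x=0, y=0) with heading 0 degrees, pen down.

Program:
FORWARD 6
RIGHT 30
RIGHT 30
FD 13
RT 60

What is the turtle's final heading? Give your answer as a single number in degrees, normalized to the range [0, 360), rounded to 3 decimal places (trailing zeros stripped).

Answer: 240

Derivation:
Executing turtle program step by step:
Start: pos=(0,0), heading=0, pen down
FD 6: (0,0) -> (6,0) [heading=0, draw]
RT 30: heading 0 -> 330
RT 30: heading 330 -> 300
FD 13: (6,0) -> (12.5,-11.258) [heading=300, draw]
RT 60: heading 300 -> 240
Final: pos=(12.5,-11.258), heading=240, 2 segment(s) drawn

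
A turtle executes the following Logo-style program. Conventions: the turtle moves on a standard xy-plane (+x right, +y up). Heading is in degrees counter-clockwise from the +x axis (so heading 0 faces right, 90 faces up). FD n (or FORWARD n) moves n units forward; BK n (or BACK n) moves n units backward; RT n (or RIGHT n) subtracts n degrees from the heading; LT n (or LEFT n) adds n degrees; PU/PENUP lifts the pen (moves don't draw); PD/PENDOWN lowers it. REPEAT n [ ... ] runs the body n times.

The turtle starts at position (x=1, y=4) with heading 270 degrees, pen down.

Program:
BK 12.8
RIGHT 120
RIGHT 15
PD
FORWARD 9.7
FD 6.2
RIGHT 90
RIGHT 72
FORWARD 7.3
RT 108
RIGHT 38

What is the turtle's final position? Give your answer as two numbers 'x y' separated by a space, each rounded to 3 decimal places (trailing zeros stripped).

Answer: -3.739 24.729

Derivation:
Executing turtle program step by step:
Start: pos=(1,4), heading=270, pen down
BK 12.8: (1,4) -> (1,16.8) [heading=270, draw]
RT 120: heading 270 -> 150
RT 15: heading 150 -> 135
PD: pen down
FD 9.7: (1,16.8) -> (-5.859,23.659) [heading=135, draw]
FD 6.2: (-5.859,23.659) -> (-10.243,28.043) [heading=135, draw]
RT 90: heading 135 -> 45
RT 72: heading 45 -> 333
FD 7.3: (-10.243,28.043) -> (-3.739,24.729) [heading=333, draw]
RT 108: heading 333 -> 225
RT 38: heading 225 -> 187
Final: pos=(-3.739,24.729), heading=187, 4 segment(s) drawn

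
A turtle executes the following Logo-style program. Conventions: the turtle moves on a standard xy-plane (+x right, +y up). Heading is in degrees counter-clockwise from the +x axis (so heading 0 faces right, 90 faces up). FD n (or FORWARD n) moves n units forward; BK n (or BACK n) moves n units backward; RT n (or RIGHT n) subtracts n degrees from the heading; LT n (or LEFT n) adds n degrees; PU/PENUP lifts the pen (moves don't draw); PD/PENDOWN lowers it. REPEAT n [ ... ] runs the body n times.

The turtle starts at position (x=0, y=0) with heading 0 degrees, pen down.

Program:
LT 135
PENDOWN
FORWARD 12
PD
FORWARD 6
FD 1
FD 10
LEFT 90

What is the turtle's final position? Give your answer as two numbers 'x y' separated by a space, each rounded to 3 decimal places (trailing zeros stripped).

Answer: -20.506 20.506

Derivation:
Executing turtle program step by step:
Start: pos=(0,0), heading=0, pen down
LT 135: heading 0 -> 135
PD: pen down
FD 12: (0,0) -> (-8.485,8.485) [heading=135, draw]
PD: pen down
FD 6: (-8.485,8.485) -> (-12.728,12.728) [heading=135, draw]
FD 1: (-12.728,12.728) -> (-13.435,13.435) [heading=135, draw]
FD 10: (-13.435,13.435) -> (-20.506,20.506) [heading=135, draw]
LT 90: heading 135 -> 225
Final: pos=(-20.506,20.506), heading=225, 4 segment(s) drawn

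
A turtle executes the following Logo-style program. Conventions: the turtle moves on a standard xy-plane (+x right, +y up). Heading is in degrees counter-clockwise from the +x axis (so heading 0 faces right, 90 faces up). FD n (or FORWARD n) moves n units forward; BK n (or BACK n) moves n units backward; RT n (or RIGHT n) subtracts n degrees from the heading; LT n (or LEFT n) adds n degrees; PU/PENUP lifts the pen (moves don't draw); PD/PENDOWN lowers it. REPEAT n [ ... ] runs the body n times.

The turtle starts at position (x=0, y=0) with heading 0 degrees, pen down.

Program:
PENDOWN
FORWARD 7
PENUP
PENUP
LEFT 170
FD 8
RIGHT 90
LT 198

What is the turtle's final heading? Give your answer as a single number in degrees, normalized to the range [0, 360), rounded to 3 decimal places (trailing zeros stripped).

Executing turtle program step by step:
Start: pos=(0,0), heading=0, pen down
PD: pen down
FD 7: (0,0) -> (7,0) [heading=0, draw]
PU: pen up
PU: pen up
LT 170: heading 0 -> 170
FD 8: (7,0) -> (-0.878,1.389) [heading=170, move]
RT 90: heading 170 -> 80
LT 198: heading 80 -> 278
Final: pos=(-0.878,1.389), heading=278, 1 segment(s) drawn

Answer: 278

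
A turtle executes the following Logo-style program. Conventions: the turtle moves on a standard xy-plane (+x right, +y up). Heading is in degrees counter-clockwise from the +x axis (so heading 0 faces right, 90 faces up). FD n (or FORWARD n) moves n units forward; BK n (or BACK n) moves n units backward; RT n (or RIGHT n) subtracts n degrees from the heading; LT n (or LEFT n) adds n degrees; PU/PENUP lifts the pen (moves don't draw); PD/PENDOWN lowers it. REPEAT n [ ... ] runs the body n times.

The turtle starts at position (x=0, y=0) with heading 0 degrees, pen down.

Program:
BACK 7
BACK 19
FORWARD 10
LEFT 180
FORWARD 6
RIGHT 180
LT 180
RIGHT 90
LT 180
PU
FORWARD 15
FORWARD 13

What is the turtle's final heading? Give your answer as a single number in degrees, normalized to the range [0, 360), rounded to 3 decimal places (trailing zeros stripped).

Executing turtle program step by step:
Start: pos=(0,0), heading=0, pen down
BK 7: (0,0) -> (-7,0) [heading=0, draw]
BK 19: (-7,0) -> (-26,0) [heading=0, draw]
FD 10: (-26,0) -> (-16,0) [heading=0, draw]
LT 180: heading 0 -> 180
FD 6: (-16,0) -> (-22,0) [heading=180, draw]
RT 180: heading 180 -> 0
LT 180: heading 0 -> 180
RT 90: heading 180 -> 90
LT 180: heading 90 -> 270
PU: pen up
FD 15: (-22,0) -> (-22,-15) [heading=270, move]
FD 13: (-22,-15) -> (-22,-28) [heading=270, move]
Final: pos=(-22,-28), heading=270, 4 segment(s) drawn

Answer: 270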